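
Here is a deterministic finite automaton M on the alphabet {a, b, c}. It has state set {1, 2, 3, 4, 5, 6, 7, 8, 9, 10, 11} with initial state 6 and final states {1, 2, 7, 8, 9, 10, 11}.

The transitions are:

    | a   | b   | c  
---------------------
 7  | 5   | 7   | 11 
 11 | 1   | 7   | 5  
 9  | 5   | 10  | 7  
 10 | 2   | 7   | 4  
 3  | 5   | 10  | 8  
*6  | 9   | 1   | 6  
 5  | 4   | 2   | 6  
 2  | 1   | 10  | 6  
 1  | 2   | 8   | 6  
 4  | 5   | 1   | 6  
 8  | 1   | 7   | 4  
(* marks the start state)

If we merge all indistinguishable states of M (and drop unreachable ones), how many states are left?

First remove the unreachable states {3}; 10 states remain.
P0 = {1,2,7,8,9,10,11} | {4,5,6}.
Refine {1,2,7,8,9,10,11} on symbol a: members go to different blocks, giving {1,2,8,10,11} and {7,9}.
On input b, block {1,2,8,10,11} splits into {8,10,11} and {1,2}.
On input a, block {4,5,6} splits into {4,5} and {6}.
Refine {7,9} on symbol b: members go to different blocks, giving {7} and {9}.
The partition is now stable with 6 blocks: {8,10,11} | {4,5} | {7} | {1,2} | {6} | {9}.

6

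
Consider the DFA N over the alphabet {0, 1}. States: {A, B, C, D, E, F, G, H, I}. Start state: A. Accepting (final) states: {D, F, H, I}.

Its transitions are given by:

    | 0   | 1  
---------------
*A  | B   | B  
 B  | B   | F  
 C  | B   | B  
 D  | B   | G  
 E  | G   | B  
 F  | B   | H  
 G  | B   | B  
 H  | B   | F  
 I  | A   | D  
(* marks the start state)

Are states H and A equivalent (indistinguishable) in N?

States {C,D,E,G,I} cannot be reached from the start state, so discard them.
Start with accepting vs non-accepting: {F,H} | {A,B}.
Refine {A,B} on symbol 1: members go to different blocks, giving {A} and {B}.
Stable partition: {F,H} | {A} | {B} — 3 equivalence classes.
H and A end up in different blocks, so they are distinguishable. For instance, the string 'ε' is accepted from only H.

No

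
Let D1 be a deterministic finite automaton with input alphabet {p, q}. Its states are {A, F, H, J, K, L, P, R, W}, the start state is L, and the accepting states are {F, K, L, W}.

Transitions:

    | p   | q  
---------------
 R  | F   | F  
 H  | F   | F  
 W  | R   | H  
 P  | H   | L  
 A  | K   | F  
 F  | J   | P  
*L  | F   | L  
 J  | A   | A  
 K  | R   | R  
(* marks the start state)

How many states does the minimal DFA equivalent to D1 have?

7

First remove the unreachable states {W}; 8 states remain.
Initial partition by acceptance: {F,K,L} | {A,H,J,P,R}.
Refine {F,K,L} on symbol p: members go to different blocks, giving {F,K} and {L}.
Refine {A,H,J,P,R} on symbol p: members go to different blocks, giving {A,H,R} and {J,P}.
On input p, block {F,K} splits into {K} and {F}.
Refine {A,H,R} on symbol p: members go to different blocks, giving {H,R} and {A}.
On input p, block {J,P} splits into {J} and {P}.
Stable partition: {K} | {H,R} | {L} | {J} | {F} | {A} | {P} — 7 equivalence classes.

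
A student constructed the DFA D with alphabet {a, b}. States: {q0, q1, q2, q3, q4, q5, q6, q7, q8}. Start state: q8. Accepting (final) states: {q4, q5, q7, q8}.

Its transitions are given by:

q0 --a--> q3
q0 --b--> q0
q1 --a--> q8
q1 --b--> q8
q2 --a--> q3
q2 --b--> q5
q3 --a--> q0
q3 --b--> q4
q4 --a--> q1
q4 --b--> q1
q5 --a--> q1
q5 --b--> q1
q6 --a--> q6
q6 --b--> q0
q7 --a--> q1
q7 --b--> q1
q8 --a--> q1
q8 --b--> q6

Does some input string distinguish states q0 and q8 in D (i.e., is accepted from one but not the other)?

States {q2,q5,q7} cannot be reached from the start state, so discard them.
P0 = {q4,q8} | {q0,q1,q3,q6}.
Refine {q0,q1,q3,q6} on symbol a: members go to different blocks, giving {q0,q3,q6} and {q1}.
Refine {q4,q8} on symbol b: members go to different blocks, giving {q4} and {q8}.
Refine {q0,q3,q6} on symbol b: members go to different blocks, giving {q0,q6} and {q3}.
Split {q0,q6} by δ(·,a) → {q0} and {q6}.
The partition is now stable with 6 blocks: {q4} | {q0} | {q1} | {q8} | {q3} | {q6}.
q0 and q8 end up in different blocks, so they are distinguishable. For instance, the string 'ε' is accepted from only q8.

Yes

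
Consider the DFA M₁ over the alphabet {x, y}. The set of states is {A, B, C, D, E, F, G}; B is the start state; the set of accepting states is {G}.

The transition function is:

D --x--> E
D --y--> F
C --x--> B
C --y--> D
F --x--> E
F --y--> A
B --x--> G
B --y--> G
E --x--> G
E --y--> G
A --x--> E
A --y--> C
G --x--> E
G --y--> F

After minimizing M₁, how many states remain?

All states are reachable from the start state.
Initial partition by acceptance: {G} | {A,B,C,D,E,F}.
Refine {A,B,C,D,E,F} on symbol x: members go to different blocks, giving {A,C,D,F} and {B,E}.
The partition is now stable with 3 blocks: {G} | {A,C,D,F} | {B,E}.

3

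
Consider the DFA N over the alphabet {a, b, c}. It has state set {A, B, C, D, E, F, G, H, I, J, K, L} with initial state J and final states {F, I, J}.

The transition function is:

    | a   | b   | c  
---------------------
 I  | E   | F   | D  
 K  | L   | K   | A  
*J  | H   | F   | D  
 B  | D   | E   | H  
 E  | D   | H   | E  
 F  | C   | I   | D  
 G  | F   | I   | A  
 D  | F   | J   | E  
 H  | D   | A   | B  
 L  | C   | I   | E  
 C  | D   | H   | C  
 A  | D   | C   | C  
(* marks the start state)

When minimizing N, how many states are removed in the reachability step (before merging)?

BFS from J reaches {A, B, C, D, E, F, H, I, J}; the 3 state(s) G, K, L are never visited.

3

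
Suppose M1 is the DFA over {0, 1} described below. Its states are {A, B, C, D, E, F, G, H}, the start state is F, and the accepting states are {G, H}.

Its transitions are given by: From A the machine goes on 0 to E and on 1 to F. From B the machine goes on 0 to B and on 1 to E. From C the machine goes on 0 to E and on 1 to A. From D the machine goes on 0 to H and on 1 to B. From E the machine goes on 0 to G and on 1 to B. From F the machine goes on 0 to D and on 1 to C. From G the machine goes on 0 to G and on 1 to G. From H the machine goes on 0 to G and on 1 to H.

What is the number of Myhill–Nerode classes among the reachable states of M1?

4

Every state is reachable, so we keep all 8.
Start with accepting vs non-accepting: {G,H} | {A,B,C,D,E,F}.
On input 0, block {A,B,C,D,E,F} splits into {A,B,C,F} and {D,E}.
Refine {A,B,C,F} on symbol 0: members go to different blocks, giving {A,C,F} and {B}.
The partition is now stable with 4 blocks: {G,H} | {A,C,F} | {D,E} | {B}.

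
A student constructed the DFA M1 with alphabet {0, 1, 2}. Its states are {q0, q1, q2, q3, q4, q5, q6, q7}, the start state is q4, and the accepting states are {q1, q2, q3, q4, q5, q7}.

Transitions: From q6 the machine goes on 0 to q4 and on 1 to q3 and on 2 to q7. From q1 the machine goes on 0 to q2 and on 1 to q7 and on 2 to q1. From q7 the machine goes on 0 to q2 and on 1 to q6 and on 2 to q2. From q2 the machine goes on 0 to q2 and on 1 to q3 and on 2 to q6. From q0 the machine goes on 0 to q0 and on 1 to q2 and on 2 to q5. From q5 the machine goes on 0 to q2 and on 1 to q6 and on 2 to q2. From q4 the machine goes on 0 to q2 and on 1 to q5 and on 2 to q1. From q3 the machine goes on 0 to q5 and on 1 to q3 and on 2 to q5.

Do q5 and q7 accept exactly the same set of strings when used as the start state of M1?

Reachable states from the start: {q1,q2,q3,q4,q5,q6,q7}. Unreachable: {q0} — drop them.
Initial partition by acceptance: {q1,q2,q3,q4,q5,q7} | {q6}.
On input 1, block {q1,q2,q3,q4,q5,q7} splits into {q1,q2,q3,q4} and {q5,q7}.
On input 0, block {q1,q2,q3,q4} splits into {q1,q2,q4} and {q3}.
On input 1, block {q1,q2,q4} splits into {q1,q4} and {q2}.
The partition is now stable with 5 blocks: {q1,q4} | {q6} | {q5,q7} | {q3} | {q2}.
q5 and q7 lie in the same block of the stable partition, so they are equivalent — no string distinguishes them.

Yes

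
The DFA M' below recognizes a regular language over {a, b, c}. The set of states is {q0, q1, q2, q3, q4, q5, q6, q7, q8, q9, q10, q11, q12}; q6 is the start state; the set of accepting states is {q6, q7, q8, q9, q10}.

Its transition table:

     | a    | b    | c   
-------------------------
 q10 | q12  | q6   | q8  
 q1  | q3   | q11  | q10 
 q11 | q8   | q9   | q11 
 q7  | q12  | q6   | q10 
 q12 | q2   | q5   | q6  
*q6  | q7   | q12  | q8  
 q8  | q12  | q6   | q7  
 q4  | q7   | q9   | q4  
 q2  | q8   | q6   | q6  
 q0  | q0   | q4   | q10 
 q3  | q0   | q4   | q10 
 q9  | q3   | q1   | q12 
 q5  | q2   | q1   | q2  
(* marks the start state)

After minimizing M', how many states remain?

8

Every state is reachable, so we keep all 13.
P0 = {q6,q7,q8,q9,q10} | {q0,q1,q2,q3,q4,q5,q11,q12}.
On input a, block {q6,q7,q8,q9,q10} splits into {q7,q8,q9,q10} and {q6}.
Split {q7,q8,q9,q10} by δ(·,b) → {q7,q8,q10} and {q9}.
Split {q0,q1,q2,q3,q4,q5,q11,q12} by δ(·,a) → {q0,q1,q3,q5,q12} and {q2,q4,q11}.
Split {q0,q1,q3,q5,q12} by δ(·,a) → {q0,q1,q3} and {q5,q12}.
On input b, block {q2,q4,q11} splits into {q4,q11} and {q2}.
On input b, block {q5,q12} splits into {q5} and {q12}.
No further refinement is possible. Final partition (8 blocks): {q7,q8,q10} | {q0,q1,q3} | {q6} | {q9} | {q4,q11} | {q5} | {q2} | {q12}.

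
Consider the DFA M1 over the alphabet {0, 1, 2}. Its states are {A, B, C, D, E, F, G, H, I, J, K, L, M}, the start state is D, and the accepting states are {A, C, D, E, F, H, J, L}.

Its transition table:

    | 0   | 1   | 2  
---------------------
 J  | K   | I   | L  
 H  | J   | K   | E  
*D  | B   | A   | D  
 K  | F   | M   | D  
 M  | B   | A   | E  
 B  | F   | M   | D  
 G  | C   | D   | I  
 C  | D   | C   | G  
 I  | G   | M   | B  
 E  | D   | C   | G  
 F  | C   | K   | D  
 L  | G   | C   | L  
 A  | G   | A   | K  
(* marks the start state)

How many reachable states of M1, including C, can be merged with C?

First remove the unreachable states {H,J,L}; 10 states remain.
Initial partition by acceptance: {A,C,D,E,F} | {B,G,I,K,M}.
Refine {A,C,D,E,F} on symbol 0: members go to different blocks, giving {C,E,F} and {A,D}.
Refine {C,E,F} on symbol 0: members go to different blocks, giving {C,E} and {F}.
On input 0, block {B,G,I,K,M} splits into {B,K} and {I,M} and {G}.
Split {A,D} by δ(·,0) → {A} and {D}.
On input 0, block {I,M} splits into {I} and {M}.
Stable partition: {C,E} | {B,K} | {A} | {F} | {I} | {G} | {D} | {M} — 8 equivalence classes.
The equivalence class containing C is {C,E}, of size 2.

2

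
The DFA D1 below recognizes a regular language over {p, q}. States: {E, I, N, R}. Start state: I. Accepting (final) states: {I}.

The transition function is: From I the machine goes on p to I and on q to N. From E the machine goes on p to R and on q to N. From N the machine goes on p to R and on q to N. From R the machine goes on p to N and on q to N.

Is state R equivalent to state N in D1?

Yes

Reachable states from the start: {I,N,R}. Unreachable: {E} — drop them.
Start with accepting vs non-accepting: {I} | {N,R}.
Stable partition: {I} | {N,R} — 2 equivalence classes.
R and N lie in the same block of the stable partition, so they are equivalent — no string distinguishes them.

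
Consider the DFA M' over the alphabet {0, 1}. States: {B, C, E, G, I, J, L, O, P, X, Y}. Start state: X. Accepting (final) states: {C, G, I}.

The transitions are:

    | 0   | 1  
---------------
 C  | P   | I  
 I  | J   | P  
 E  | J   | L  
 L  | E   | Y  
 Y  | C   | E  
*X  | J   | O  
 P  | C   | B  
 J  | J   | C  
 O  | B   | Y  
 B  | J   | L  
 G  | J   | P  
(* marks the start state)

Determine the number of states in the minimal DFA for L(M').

States {G} cannot be reached from the start state, so discard them.
Start with accepting vs non-accepting: {C,I} | {B,E,J,L,O,P,X,Y}.
On input 1, block {C,I} splits into {I} and {C}.
On input 0, block {B,E,J,L,O,P,X,Y} splits into {B,E,J,L,O,X} and {P,Y}.
Split {B,E,J,L,O,X} by δ(·,1) → {B,E,X} and {L,O} and {J}.
No further refinement is possible. Final partition (6 blocks): {I} | {B,E,X} | {C} | {P,Y} | {L,O} | {J}.

6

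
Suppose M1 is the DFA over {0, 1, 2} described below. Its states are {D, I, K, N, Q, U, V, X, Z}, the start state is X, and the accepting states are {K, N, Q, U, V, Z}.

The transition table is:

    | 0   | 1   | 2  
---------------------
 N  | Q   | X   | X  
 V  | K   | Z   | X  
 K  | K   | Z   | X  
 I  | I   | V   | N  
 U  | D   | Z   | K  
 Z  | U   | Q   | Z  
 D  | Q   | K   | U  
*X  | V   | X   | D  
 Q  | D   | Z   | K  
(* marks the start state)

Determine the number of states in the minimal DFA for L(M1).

States {I,N} cannot be reached from the start state, so discard them.
Initial partition by acceptance: {K,Q,U,V,Z} | {D,X}.
Refine {K,Q,U,V,Z} on symbol 0: members go to different blocks, giving {K,V,Z} and {Q,U}.
Split {K,V,Z} by δ(·,0) → {K,V} and {Z}.
On input 0, block {D,X} splits into {D} and {X}.
No further refinement is possible. Final partition (5 blocks): {K,V} | {D} | {Q,U} | {Z} | {X}.

5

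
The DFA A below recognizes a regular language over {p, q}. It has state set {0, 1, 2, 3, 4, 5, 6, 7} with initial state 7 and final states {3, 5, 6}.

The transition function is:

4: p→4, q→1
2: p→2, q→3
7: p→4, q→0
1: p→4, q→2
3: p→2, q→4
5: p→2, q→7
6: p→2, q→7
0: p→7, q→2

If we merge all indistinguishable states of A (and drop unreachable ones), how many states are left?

4

States {5,6} cannot be reached from the start state, so discard them.
Start with accepting vs non-accepting: {3} | {0,1,2,4,7}.
Split {0,1,2,4,7} by δ(·,q) → {0,1,4,7} and {2}.
On input q, block {0,1,4,7} splits into {0,1} and {4,7}.
The partition is now stable with 4 blocks: {3} | {0,1} | {2} | {4,7}.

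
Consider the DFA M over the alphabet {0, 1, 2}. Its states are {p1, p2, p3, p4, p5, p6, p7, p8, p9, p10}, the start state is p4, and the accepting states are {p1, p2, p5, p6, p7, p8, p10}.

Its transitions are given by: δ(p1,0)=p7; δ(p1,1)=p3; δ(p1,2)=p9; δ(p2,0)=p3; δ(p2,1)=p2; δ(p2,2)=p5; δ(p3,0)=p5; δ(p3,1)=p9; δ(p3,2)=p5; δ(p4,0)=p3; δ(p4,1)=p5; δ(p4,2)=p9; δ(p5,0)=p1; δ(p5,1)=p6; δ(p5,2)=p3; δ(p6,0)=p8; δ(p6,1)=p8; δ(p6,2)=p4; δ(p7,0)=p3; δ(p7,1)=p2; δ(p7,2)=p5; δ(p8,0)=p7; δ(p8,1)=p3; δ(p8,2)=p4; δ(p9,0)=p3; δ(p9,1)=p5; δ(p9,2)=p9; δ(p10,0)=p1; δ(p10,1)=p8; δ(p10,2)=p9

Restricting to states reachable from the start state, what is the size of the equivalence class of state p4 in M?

2

Reachable states from the start: {p1,p2,p3,p4,p5,p6,p7,p8,p9}. Unreachable: {p10} — drop them.
P0 = {p1,p2,p5,p6,p7,p8} | {p3,p4,p9}.
Refine {p1,p2,p5,p6,p7,p8} on symbol 0: members go to different blocks, giving {p1,p5,p6,p8} and {p2,p7}.
Refine {p1,p5,p6,p8} on symbol 0: members go to different blocks, giving {p1,p8} and {p5,p6}.
Split {p3,p4,p9} by δ(·,0) → {p4,p9} and {p3}.
On input 1, block {p5,p6} splits into {p5} and {p6}.
No further refinement is possible. Final partition (6 blocks): {p1,p8} | {p4,p9} | {p2,p7} | {p5} | {p3} | {p6}.
State p4 belongs to the block {p4,p9}, which has 2 states.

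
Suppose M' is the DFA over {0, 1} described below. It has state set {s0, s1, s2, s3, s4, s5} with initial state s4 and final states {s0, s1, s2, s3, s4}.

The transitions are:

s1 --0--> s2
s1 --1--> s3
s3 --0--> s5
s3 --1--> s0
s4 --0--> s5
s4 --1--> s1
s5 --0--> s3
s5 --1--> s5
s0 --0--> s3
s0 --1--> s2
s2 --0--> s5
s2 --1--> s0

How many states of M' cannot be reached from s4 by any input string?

0

Exploring from s4, all states are eventually visited, so none are unreachable.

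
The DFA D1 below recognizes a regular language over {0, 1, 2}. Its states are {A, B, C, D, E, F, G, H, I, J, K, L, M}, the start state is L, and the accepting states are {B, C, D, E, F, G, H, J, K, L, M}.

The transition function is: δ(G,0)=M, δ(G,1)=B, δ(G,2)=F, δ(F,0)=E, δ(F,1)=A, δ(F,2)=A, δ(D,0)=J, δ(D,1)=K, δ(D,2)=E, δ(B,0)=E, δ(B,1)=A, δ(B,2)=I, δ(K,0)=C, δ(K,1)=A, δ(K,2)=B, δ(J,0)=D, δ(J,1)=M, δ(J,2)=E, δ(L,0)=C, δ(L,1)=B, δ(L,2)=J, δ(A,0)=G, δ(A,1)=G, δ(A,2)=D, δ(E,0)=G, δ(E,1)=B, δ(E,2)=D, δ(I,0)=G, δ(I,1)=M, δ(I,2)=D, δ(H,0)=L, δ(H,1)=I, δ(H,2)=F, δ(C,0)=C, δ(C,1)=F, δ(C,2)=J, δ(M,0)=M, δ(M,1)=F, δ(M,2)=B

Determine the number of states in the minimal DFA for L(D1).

8

Reachable states from the start: {A,B,C,D,E,F,G,I,J,K,L,M}. Unreachable: {H} — drop them.
Initial partition by acceptance: {B,C,D,E,F,G,J,K,L,M} | {A,I}.
On input 1, block {B,C,D,E,F,G,J,K,L,M} splits into {C,D,E,G,J,L,M} and {B,F,K}.
Split {C,D,E,G,J,L,M} by δ(·,1) → {C,D,E,G,L,M} and {J}.
Refine {C,D,E,G,L,M} on symbol 0: members go to different blocks, giving {C,E,G,L,M} and {D}.
Refine {C,E,G,L,M} on symbol 2: members go to different blocks, giving {C,L} and {G,M} and {E}.
Refine {B,F,K} on symbol 0: members go to different blocks, giving {B,F} and {K}.
No further refinement is possible. Final partition (8 blocks): {C,L} | {A,I} | {B,F} | {J} | {D} | {G,M} | {E} | {K}.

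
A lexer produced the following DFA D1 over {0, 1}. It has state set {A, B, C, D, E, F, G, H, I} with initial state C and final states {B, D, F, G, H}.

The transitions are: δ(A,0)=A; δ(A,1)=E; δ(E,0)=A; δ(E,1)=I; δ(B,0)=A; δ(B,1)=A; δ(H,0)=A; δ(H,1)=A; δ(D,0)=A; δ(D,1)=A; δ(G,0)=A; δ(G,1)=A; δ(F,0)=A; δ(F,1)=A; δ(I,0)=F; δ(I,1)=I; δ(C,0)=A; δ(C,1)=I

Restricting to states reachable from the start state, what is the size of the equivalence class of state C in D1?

2

Reachable states from the start: {A,C,E,F,I}. Unreachable: {B,D,G,H} — drop them.
Initial partition by acceptance: {F} | {A,C,E,I}.
On input 0, block {A,C,E,I} splits into {A,C,E} and {I}.
Refine {A,C,E} on symbol 1: members go to different blocks, giving {C,E} and {A}.
The partition is now stable with 4 blocks: {F} | {C,E} | {I} | {A}.
The equivalence class containing C is {C,E}, of size 2.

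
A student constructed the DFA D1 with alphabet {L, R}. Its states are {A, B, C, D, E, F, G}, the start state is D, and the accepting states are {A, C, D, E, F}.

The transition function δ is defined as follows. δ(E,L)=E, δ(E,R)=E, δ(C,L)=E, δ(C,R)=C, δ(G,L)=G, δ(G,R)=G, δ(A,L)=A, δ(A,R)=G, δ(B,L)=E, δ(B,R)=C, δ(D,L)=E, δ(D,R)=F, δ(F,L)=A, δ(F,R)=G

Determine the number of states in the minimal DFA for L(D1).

4

First remove the unreachable states {B,C}; 5 states remain.
P0 = {A,D,E,F} | {G}.
Refine {A,D,E,F} on symbol R: members go to different blocks, giving {A,F} and {D,E}.
Split {D,E} by δ(·,R) → {D} and {E}.
No further refinement is possible. Final partition (4 blocks): {A,F} | {G} | {D} | {E}.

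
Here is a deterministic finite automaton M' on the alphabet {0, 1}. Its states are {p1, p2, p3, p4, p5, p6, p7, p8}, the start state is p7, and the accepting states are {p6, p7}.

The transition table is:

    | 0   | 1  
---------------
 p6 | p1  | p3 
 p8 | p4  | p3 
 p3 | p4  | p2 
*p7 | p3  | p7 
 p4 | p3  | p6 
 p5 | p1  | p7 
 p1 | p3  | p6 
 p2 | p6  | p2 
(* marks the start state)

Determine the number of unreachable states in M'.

Starting at p7 and following transitions, the reachable set is {p1, p2, p3, p4, p6, p7}. That leaves p5, p8 unreachable — 2 in total.

2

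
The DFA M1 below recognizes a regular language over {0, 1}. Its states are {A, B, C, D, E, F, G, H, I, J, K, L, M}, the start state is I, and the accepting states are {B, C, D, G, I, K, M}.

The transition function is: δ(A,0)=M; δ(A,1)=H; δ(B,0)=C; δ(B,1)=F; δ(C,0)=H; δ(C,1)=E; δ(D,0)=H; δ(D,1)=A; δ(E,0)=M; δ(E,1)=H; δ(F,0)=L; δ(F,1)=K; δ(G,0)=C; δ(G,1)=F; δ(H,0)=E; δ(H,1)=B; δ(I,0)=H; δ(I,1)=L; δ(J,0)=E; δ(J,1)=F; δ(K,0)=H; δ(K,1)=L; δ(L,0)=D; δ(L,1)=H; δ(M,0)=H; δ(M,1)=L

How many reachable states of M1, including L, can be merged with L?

Reachable states from the start: {A,B,C,D,E,F,H,I,K,L,M}. Unreachable: {G,J} — drop them.
Initial partition by acceptance: {B,C,D,I,K,M} | {A,E,F,H,L}.
On input 0, block {B,C,D,I,K,M} splits into {C,D,I,K,M} and {B}.
On input 0, block {A,E,F,H,L} splits into {A,E,L} and {F,H}.
Refine {F,H} on symbol 1: members go to different blocks, giving {F} and {H}.
The partition is now stable with 5 blocks: {C,D,I,K,M} | {A,E,L} | {B} | {F} | {H}.
The equivalence class containing L is {A,E,L}, of size 3.

3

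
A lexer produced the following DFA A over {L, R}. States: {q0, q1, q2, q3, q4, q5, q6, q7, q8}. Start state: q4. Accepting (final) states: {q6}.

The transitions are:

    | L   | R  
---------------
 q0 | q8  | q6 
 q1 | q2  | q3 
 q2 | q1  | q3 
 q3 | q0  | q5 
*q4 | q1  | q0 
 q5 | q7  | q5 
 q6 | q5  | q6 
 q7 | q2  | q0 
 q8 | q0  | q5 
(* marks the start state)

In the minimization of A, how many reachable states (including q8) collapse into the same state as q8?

2

All states are reachable from the start state.
Start with accepting vs non-accepting: {q6} | {q0,q1,q2,q3,q4,q5,q7,q8}.
Refine {q0,q1,q2,q3,q4,q5,q7,q8} on symbol R: members go to different blocks, giving {q1,q2,q3,q4,q5,q7,q8} and {q0}.
On input L, block {q1,q2,q3,q4,q5,q7,q8} splits into {q1,q2,q4,q5,q7} and {q3,q8}.
Split {q1,q2,q4,q5,q7} by δ(·,R) → {q1,q2} and {q4,q7} and {q5}.
Stable partition: {q6} | {q1,q2} | {q0} | {q3,q8} | {q4,q7} | {q5} — 6 equivalence classes.
The equivalence class containing q8 is {q3,q8}, of size 2.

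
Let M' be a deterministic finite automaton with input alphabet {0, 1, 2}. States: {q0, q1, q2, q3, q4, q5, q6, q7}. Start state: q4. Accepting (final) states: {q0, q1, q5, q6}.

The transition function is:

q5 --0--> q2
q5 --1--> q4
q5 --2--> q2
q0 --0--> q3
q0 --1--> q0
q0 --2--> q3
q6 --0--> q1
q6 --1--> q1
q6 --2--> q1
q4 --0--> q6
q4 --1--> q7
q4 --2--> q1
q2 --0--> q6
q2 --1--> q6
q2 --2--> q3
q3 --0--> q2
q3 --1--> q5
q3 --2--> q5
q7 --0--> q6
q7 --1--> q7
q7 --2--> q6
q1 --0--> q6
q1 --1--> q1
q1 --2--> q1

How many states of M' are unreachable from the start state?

4

Starting at q4 and following transitions, the reachable set is {q1, q4, q6, q7}. That leaves q0, q2, q3, q5 unreachable — 4 in total.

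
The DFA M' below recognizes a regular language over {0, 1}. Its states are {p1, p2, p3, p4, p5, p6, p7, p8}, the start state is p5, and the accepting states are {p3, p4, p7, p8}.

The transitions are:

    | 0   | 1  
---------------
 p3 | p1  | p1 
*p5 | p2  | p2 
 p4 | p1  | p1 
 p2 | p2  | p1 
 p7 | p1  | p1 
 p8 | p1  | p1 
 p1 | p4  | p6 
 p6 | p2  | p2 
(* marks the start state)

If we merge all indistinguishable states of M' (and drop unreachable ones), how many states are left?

4

Reachable states from the start: {p1,p2,p4,p5,p6}. Unreachable: {p3,p7,p8} — drop them.
Start with accepting vs non-accepting: {p4} | {p1,p2,p5,p6}.
Split {p1,p2,p5,p6} by δ(·,0) → {p2,p5,p6} and {p1}.
Refine {p2,p5,p6} on symbol 1: members go to different blocks, giving {p5,p6} and {p2}.
The partition is now stable with 4 blocks: {p4} | {p5,p6} | {p1} | {p2}.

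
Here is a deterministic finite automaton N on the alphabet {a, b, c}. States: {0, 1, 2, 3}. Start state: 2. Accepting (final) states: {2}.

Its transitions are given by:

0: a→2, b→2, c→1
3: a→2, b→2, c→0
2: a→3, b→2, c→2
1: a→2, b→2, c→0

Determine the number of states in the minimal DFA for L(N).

2

P0 = {2} | {0,1,3}.
Stable partition: {2} | {0,1,3} — 2 equivalence classes.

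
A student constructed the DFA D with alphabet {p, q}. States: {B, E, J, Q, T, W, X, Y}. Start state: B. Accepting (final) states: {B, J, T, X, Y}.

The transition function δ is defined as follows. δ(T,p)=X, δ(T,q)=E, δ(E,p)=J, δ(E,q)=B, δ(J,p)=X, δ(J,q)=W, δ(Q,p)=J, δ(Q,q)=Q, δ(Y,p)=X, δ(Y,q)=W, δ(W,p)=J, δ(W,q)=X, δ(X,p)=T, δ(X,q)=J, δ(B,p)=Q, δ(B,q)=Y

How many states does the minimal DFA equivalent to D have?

7

Every state is reachable, so we keep all 8.
Initial partition by acceptance: {B,J,T,X,Y} | {E,Q,W}.
Split {B,J,T,X,Y} by δ(·,p) → {J,T,X,Y} and {B}.
Split {J,T,X,Y} by δ(·,q) → {J,T,Y} and {X}.
Refine {E,Q,W} on symbol q: members go to different blocks, giving {Q} and {E} and {W}.
Split {J,T,Y} by δ(·,q) → {J,Y} and {T}.
Stable partition: {J,Y} | {Q} | {B} | {X} | {E} | {W} | {T} — 7 equivalence classes.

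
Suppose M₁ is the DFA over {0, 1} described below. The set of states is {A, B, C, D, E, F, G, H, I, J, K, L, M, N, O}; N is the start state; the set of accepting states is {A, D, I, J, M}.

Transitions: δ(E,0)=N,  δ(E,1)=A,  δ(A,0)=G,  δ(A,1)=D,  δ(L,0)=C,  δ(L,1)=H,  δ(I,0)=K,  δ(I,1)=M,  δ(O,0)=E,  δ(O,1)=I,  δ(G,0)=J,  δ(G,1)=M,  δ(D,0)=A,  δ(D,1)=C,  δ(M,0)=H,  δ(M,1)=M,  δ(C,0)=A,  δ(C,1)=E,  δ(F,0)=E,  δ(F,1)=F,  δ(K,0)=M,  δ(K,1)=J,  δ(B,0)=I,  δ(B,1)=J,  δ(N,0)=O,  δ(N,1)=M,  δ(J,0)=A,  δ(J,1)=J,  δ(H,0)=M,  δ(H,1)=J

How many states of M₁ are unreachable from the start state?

3

Starting at N and following transitions, the reachable set is {A, C, D, E, G, H, I, J, K, M, N, O}. That leaves B, F, L unreachable — 3 in total.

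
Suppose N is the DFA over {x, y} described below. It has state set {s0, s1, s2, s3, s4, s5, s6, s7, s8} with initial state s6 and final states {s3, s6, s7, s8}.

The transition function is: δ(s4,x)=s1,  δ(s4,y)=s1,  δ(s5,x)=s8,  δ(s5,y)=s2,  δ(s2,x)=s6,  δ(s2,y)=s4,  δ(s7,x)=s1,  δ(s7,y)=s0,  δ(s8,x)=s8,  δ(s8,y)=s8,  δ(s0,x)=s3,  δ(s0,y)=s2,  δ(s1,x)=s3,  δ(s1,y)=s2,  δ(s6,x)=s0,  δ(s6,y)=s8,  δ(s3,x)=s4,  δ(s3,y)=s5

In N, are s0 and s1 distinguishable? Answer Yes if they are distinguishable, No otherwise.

No

Reachable states from the start: {s0,s1,s2,s3,s4,s5,s6,s8}. Unreachable: {s7} — drop them.
Initial partition by acceptance: {s3,s6,s8} | {s0,s1,s2,s4,s5}.
Refine {s3,s6,s8} on symbol x: members go to different blocks, giving {s3,s6} and {s8}.
On input y, block {s3,s6} splits into {s3} and {s6}.
Split {s0,s1,s2,s4,s5} by δ(·,x) → {s0,s1} and {s2} and {s4} and {s5}.
No further refinement is possible. Final partition (7 blocks): {s3} | {s0,s1} | {s8} | {s6} | {s2} | {s4} | {s5}.
s0 and s1 lie in the same block of the stable partition, so they are equivalent — no string distinguishes them.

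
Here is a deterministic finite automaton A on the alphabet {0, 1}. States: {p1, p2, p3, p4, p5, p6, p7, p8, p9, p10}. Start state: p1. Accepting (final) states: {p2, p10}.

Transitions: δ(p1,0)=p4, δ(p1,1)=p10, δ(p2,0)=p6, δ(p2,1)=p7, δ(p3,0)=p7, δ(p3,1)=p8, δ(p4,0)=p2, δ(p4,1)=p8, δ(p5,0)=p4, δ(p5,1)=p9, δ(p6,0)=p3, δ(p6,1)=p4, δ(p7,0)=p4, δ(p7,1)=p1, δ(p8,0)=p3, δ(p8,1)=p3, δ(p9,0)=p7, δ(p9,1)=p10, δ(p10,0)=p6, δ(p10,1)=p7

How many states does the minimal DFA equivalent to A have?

Reachable states from the start: {p1,p2,p3,p4,p6,p7,p8,p10}. Unreachable: {p5,p9} — drop them.
P0 = {p2,p10} | {p1,p3,p4,p6,p7,p8}.
On input 0, block {p1,p3,p4,p6,p7,p8} splits into {p1,p3,p6,p7,p8} and {p4}.
Split {p1,p3,p6,p7,p8} by δ(·,0) → {p3,p6,p8} and {p1,p7}.
Refine {p3,p6,p8} on symbol 0: members go to different blocks, giving {p6,p8} and {p3}.
On input 1, block {p6,p8} splits into {p6} and {p8}.
Refine {p1,p7} on symbol 1: members go to different blocks, giving {p1} and {p7}.
Stable partition: {p2,p10} | {p6} | {p4} | {p1} | {p3} | {p8} | {p7} — 7 equivalence classes.

7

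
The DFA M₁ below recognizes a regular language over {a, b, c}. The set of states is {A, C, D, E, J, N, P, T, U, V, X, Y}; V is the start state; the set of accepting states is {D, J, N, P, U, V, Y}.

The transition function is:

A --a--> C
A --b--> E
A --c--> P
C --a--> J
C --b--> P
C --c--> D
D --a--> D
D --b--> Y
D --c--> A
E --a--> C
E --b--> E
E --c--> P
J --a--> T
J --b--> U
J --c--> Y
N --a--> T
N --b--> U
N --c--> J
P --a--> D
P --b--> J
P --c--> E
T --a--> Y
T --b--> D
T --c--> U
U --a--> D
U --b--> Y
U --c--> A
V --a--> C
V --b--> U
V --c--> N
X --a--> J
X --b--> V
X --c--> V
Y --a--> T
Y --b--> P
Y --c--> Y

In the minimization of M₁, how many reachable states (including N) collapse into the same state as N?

Reachable states from the start: {A,C,D,E,J,N,P,T,U,V,Y}. Unreachable: {X} — drop them.
Initial partition by acceptance: {D,J,N,P,U,V,Y} | {A,C,E,T}.
Split {D,J,N,P,U,V,Y} by δ(·,a) → {J,N,V,Y} and {D,P,U}.
Split {A,C,E,T} by δ(·,a) → {C,T} and {A,E}.
The partition is now stable with 4 blocks: {J,N,V,Y} | {C,T} | {D,P,U} | {A,E}.
State N belongs to the block {J,N,V,Y}, which has 4 states.

4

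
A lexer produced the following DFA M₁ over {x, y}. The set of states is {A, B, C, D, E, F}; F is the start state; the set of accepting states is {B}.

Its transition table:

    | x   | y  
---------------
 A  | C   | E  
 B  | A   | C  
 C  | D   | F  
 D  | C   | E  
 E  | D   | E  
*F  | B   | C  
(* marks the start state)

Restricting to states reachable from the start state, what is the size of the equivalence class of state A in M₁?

2

Start with accepting vs non-accepting: {B} | {A,C,D,E,F}.
On input x, block {A,C,D,E,F} splits into {A,C,D,E} and {F}.
On input y, block {A,C,D,E} splits into {A,D,E} and {C}.
On input x, block {A,D,E} splits into {A,D} and {E}.
Stable partition: {B} | {A,D} | {F} | {C} | {E} — 5 equivalence classes.
State A belongs to the block {A,D}, which has 2 states.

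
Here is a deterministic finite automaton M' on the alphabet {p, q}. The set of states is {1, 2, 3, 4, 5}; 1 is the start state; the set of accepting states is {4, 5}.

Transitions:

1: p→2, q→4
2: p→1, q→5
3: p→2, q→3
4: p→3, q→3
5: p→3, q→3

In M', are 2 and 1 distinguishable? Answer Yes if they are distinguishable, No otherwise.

No

Every state is reachable, so we keep all 5.
Initial partition by acceptance: {4,5} | {1,2,3}.
Refine {1,2,3} on symbol q: members go to different blocks, giving {1,2} and {3}.
No further refinement is possible. Final partition (3 blocks): {4,5} | {1,2} | {3}.
2 and 1 lie in the same block of the stable partition, so they are equivalent — no string distinguishes them.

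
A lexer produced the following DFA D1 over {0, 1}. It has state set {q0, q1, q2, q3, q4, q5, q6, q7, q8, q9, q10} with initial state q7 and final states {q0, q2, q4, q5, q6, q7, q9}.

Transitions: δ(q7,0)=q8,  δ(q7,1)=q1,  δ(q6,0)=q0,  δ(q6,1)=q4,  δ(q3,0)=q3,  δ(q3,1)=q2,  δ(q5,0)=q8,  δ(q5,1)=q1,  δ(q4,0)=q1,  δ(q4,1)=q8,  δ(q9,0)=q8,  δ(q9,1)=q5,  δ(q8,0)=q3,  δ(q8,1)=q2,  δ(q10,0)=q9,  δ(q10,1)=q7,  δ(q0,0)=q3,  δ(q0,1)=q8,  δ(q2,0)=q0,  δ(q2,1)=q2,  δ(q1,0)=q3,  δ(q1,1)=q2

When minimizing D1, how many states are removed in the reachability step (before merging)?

5

No path from q7 leads to q4, q5, q6, q9, q10; the other 6 states are all reachable.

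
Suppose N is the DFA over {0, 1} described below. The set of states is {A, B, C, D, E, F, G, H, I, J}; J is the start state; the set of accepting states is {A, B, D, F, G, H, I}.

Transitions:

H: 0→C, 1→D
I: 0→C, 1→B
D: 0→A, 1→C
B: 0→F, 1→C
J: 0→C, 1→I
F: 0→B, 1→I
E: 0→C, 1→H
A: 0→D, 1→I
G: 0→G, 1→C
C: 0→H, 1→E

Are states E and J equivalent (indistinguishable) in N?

Reachable states from the start: {A,B,C,D,E,F,H,I,J}. Unreachable: {G} — drop them.
Start with accepting vs non-accepting: {A,B,D,F,H,I} | {C,E,J}.
On input 0, block {A,B,D,F,H,I} splits into {A,B,D,F} and {H,I}.
Split {A,B,D,F} by δ(·,1) → {A,F} and {B,D}.
Refine {C,E,J} on symbol 0: members go to different blocks, giving {E,J} and {C}.
Stable partition: {A,F} | {E,J} | {H,I} | {B,D} | {C} — 5 equivalence classes.
E and J lie in the same block of the stable partition, so they are equivalent — no string distinguishes them.

Yes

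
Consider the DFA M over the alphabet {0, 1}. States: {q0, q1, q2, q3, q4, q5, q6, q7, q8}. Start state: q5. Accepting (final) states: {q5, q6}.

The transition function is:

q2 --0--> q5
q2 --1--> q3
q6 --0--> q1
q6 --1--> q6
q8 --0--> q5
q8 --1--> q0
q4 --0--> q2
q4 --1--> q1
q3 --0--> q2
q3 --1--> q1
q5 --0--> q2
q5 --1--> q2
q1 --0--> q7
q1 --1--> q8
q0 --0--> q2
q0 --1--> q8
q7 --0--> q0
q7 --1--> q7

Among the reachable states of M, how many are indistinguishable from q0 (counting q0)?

1

Reachable states from the start: {q0,q1,q2,q3,q5,q7,q8}. Unreachable: {q4,q6} — drop them.
P0 = {q5} | {q0,q1,q2,q3,q7,q8}.
Split {q0,q1,q2,q3,q7,q8} by δ(·,0) → {q0,q1,q3,q7} and {q2,q8}.
Split {q0,q1,q3,q7} by δ(·,0) → {q0,q3} and {q1,q7}.
On input 1, block {q0,q3} splits into {q0} and {q3}.
Split {q2,q8} by δ(·,1) → {q2} and {q8}.
Refine {q1,q7} on symbol 0: members go to different blocks, giving {q1} and {q7}.
No further refinement is possible. Final partition (7 blocks): {q5} | {q0} | {q2} | {q1} | {q3} | {q8} | {q7}.
State q0 belongs to the block {q0}, which has 1 states.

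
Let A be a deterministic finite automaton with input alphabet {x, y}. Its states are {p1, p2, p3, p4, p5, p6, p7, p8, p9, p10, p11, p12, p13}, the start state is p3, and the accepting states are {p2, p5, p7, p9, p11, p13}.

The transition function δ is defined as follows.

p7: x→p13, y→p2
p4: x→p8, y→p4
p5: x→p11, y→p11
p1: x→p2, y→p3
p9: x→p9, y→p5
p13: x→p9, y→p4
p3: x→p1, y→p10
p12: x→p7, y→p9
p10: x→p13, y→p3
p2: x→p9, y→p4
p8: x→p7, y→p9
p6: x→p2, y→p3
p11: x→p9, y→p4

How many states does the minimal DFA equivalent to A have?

States {p6,p12} cannot be reached from the start state, so discard them.
Start with accepting vs non-accepting: {p2,p5,p7,p9,p11,p13} | {p1,p3,p4,p8,p10}.
On input y, block {p2,p5,p7,p9,p11,p13} splits into {p2,p11,p13} and {p5,p7,p9}.
On input x, block {p1,p3,p4,p8,p10} splits into {p1,p10} and {p3,p4} and {p8}.
Split {p5,p7,p9} by δ(·,x) → {p5,p7} and {p9}.
Refine {p3,p4} on symbol x: members go to different blocks, giving {p3} and {p4}.
Stable partition: {p2,p11,p13} | {p1,p10} | {p5,p7} | {p3} | {p8} | {p9} | {p4} — 7 equivalence classes.

7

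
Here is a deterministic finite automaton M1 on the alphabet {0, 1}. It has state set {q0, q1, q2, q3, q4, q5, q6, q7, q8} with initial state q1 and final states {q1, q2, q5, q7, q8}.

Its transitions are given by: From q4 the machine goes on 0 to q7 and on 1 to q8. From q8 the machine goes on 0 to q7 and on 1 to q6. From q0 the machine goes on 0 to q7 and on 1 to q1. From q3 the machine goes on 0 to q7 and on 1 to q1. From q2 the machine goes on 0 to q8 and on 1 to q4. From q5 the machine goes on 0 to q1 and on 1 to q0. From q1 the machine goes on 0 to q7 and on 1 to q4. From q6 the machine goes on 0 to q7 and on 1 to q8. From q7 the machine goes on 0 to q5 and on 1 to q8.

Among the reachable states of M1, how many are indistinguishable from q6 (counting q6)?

3

Reachable states from the start: {q0,q1,q4,q5,q6,q7,q8}. Unreachable: {q2,q3} — drop them.
Initial partition by acceptance: {q1,q5,q7,q8} | {q0,q4,q6}.
Refine {q1,q5,q7,q8} on symbol 1: members go to different blocks, giving {q1,q5,q8} and {q7}.
Refine {q1,q5,q8} on symbol 0: members go to different blocks, giving {q1,q8} and {q5}.
No further refinement is possible. Final partition (4 blocks): {q1,q8} | {q0,q4,q6} | {q7} | {q5}.
State q6 belongs to the block {q0,q4,q6}, which has 3 states.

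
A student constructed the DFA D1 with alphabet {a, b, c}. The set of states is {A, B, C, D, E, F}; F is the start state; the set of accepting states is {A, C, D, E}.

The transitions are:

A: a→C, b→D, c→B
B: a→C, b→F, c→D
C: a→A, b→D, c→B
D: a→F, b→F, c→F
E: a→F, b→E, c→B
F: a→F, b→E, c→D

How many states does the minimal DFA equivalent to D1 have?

All states are reachable from the start state.
P0 = {A,C,D,E} | {B,F}.
On input a, block {A,C,D,E} splits into {A,C} and {D,E}.
On input a, block {B,F} splits into {B} and {F}.
Refine {D,E} on symbol b: members go to different blocks, giving {D} and {E}.
The partition is now stable with 5 blocks: {A,C} | {B} | {D} | {F} | {E}.

5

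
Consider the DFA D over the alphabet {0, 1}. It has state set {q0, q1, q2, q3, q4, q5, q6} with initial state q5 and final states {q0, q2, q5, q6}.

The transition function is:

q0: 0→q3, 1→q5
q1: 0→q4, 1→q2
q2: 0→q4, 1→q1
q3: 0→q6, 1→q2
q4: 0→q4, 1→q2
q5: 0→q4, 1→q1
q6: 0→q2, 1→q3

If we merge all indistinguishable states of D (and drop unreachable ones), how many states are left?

2

States {q0,q3,q6} cannot be reached from the start state, so discard them.
Start with accepting vs non-accepting: {q2,q5} | {q1,q4}.
No further refinement is possible. Final partition (2 blocks): {q2,q5} | {q1,q4}.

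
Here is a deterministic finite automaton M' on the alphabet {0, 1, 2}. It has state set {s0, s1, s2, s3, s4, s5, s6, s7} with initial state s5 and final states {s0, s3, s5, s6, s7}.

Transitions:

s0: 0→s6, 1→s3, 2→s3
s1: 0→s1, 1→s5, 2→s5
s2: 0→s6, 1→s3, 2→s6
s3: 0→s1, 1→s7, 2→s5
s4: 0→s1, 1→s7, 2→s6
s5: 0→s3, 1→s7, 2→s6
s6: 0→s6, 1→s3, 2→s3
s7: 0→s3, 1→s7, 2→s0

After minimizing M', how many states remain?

Reachable states from the start: {s0,s1,s3,s5,s6,s7}. Unreachable: {s2,s4} — drop them.
P0 = {s0,s3,s5,s6,s7} | {s1}.
Split {s0,s3,s5,s6,s7} by δ(·,0) → {s0,s5,s6,s7} and {s3}.
On input 0, block {s0,s5,s6,s7} splits into {s0,s6} and {s5,s7}.
Stable partition: {s0,s6} | {s1} | {s3} | {s5,s7} — 4 equivalence classes.

4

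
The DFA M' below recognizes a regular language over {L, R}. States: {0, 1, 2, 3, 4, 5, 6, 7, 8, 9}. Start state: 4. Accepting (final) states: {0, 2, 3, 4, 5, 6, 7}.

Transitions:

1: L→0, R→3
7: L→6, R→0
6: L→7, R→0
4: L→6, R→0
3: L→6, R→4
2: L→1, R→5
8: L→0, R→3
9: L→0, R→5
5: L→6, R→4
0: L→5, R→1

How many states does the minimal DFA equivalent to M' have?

4

States {2,8,9} cannot be reached from the start state, so discard them.
Initial partition by acceptance: {0,3,4,5,6,7} | {1}.
Refine {0,3,4,5,6,7} on symbol R: members go to different blocks, giving {3,4,5,6,7} and {0}.
On input R, block {3,4,5,6,7} splits into {4,6,7} and {3,5}.
The partition is now stable with 4 blocks: {4,6,7} | {1} | {0} | {3,5}.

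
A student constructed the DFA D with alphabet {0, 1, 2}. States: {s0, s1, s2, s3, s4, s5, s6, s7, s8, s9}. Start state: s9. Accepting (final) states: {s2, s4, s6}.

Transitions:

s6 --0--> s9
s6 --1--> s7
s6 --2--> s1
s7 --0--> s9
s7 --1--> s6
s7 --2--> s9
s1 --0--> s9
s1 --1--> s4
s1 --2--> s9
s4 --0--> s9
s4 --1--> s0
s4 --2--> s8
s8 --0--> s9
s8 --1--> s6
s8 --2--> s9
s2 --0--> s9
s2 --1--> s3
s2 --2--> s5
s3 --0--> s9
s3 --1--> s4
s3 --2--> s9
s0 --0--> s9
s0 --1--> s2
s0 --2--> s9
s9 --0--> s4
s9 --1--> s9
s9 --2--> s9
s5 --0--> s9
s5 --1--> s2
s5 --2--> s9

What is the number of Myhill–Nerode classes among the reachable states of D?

P0 = {s2,s4,s6} | {s0,s1,s3,s5,s7,s8,s9}.
Split {s0,s1,s3,s5,s7,s8,s9} by δ(·,0) → {s0,s1,s3,s5,s7,s8} and {s9}.
The partition is now stable with 3 blocks: {s2,s4,s6} | {s0,s1,s3,s5,s7,s8} | {s9}.

3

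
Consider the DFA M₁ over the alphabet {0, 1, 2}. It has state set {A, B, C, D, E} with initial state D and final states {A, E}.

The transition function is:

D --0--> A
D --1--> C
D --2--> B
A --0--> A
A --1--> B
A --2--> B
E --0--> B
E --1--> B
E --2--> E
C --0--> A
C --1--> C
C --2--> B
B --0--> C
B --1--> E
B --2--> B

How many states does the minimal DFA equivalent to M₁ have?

P0 = {A,E} | {B,C,D}.
Refine {A,E} on symbol 0: members go to different blocks, giving {A} and {E}.
Split {B,C,D} by δ(·,0) → {C,D} and {B}.
Stable partition: {A} | {C,D} | {E} | {B} — 4 equivalence classes.

4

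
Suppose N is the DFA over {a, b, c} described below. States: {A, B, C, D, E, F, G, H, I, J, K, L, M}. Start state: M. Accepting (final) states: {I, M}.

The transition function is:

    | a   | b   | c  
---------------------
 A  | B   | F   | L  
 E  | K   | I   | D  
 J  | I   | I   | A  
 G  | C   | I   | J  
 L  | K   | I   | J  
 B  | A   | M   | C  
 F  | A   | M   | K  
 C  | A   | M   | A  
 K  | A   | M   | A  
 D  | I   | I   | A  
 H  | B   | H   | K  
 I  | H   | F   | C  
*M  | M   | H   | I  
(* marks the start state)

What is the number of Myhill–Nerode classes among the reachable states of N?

8

Reachable states from the start: {A,B,C,F,H,I,J,K,L,M}. Unreachable: {D,E,G} — drop them.
Start with accepting vs non-accepting: {I,M} | {A,B,C,F,H,J,K,L}.
Refine {I,M} on symbol a: members go to different blocks, giving {I} and {M}.
Split {A,B,C,F,H,J,K,L} by δ(·,a) → {A,B,C,F,H,K,L} and {J}.
Split {A,B,C,F,H,K,L} by δ(·,b) → {B,C,F,K} and {A,H} and {L}.
Refine {B,C,F,K} on symbol c: members go to different blocks, giving {B,F} and {C,K}.
Split {A,H} by δ(·,b) → {A} and {H}.
Stable partition: {I} | {B,F} | {M} | {J} | {A} | {L} | {C,K} | {H} — 8 equivalence classes.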